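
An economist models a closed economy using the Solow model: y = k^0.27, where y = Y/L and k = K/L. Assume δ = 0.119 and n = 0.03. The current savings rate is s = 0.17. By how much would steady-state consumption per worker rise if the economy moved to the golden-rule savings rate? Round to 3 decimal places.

Capital per worker breaks even when investment replaces (n + δ)·k; here n + δ = 0.149.
Current steady state (s = 0.17): k* = (0.17/0.149)^(1/0.73) ≈ 1.1980, y* = 1.1980^0.27 ≈ 1.0500, c* = (1−0.17)·1.0500 ≈ 0.8715.
Golden rule sets MPK = n+δ: 0.27·k^(0.27−1) = 0.149, so k_gold = (0.27/0.149)^(1/0.73) ≈ 2.2577.
y_gold = 2.2577^0.27 ≈ 1.2459, c_gold = y_gold − 0.149·k_gold ≈ 0.9095.
Gain: Δc = 0.9095 − 0.8715 ≈ 0.0380.

Δc ≈ 0.038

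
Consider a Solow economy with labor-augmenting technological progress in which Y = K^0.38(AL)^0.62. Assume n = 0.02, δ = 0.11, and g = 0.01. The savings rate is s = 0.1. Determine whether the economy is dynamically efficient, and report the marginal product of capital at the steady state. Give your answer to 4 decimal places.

dynamically efficient; MPK ≈ 0.5320

Break-even investment rate: n + g + δ = 0.02 + 0.01 + 0.11 = 0.14.
Steady-state k*: s·k^0.38 = 0.14·k gives k* = (0.1/0.14)^(1/0.62) ≈ 0.5812.
MPK = 0.38·0.5812^(-0.62) ≈ 0.5320.
MPK > n+g+δ = 0.14, so the economy is dynamically efficient (under-saving).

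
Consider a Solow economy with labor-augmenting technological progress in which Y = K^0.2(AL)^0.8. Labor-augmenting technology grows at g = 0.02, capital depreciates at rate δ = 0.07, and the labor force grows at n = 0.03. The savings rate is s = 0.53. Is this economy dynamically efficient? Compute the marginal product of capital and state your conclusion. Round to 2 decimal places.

dynamically inefficient; MPK ≈ 0.05

Capital per effective worker breaks even when investment replaces (n + g + δ)·k; here n + g + δ = 0.12.
Steady-state k*: s·k^0.2 = 0.12·k gives k* = (0.53/0.12)^(1/0.8) ≈ 6.4028.
MPK = 0.2·6.4028^(-0.8) ≈ 0.0453.
MPK < n+g+δ = 0.12, so the economy is dynamically inefficient (over-saving).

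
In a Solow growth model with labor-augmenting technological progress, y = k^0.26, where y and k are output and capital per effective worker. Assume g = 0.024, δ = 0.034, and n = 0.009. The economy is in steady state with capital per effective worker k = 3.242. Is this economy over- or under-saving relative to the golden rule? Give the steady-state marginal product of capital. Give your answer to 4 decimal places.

under-saving; MPK ≈ 0.1089

n + g + δ = 0.009 + 0.024 + 0.034 = 0.067.
MPK = 0.26·k^(0.26−1) = 0.26·3.242^(-0.74) ≈ 0.1089.
MPK > 0.067, so the economy is dynamically efficient (under-saving).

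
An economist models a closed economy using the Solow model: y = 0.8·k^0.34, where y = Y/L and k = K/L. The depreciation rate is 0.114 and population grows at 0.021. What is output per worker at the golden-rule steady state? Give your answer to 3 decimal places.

y_gold ≈ 1.148

Capital per worker breaks even when investment replaces (n + δ)·k; here n + δ = 0.135.
Setting f'(k) = n+δ gives 0.34·0.8·k^(0.34−1) = 0.135, hence k_gold = (0.34·0.8/0.135)^(1/0.66) ≈ 2.8904.
Output: y_gold = 0.8·k_gold^0.34 = 0.8·2.8904^0.34 ≈ 1.1477.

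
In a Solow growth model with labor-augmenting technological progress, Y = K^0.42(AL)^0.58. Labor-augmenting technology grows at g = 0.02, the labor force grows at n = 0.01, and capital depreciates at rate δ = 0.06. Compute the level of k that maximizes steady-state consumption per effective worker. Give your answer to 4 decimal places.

n + g + δ = 0.01 + 0.02 + 0.06 = 0.09.
Maximizing c = f(k) − (n+g+δ)·k gives f'(k) = n+g+δ, i.e. 0.42·k^(0.42−1) = 0.09, so k_gold = (0.42/0.09)^(1/0.58) ≈ 14.2384.

k_gold ≈ 14.2384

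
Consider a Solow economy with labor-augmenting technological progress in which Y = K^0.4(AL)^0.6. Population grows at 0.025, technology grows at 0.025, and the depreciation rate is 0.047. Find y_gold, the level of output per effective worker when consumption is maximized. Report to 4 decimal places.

y_gold ≈ 2.5715

Capital per effective worker breaks even when investment replaces (n + g + δ)·k; here n + g + δ = 0.097.
Golden rule sets MPK = n+g+δ: 0.4·k^(0.4−1) = 0.097, so k_gold = (0.4/0.097)^(1/0.6) ≈ 10.6043.
Output: y_gold = k_gold^0.4 = 10.6043^0.4 ≈ 2.5715.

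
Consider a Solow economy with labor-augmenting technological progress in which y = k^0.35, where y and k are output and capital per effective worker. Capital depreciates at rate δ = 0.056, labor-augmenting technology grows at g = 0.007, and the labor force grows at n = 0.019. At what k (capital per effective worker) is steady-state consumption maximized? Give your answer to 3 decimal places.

k_gold ≈ 9.324

Capital per effective worker breaks even when investment replaces (n + g + δ)·k; here n + g + δ = 0.082.
Setting f'(k) = n+g+δ gives 0.35·k^(0.35−1) = 0.082, hence k_gold = (0.35/0.082)^(1/0.65) ≈ 9.3244.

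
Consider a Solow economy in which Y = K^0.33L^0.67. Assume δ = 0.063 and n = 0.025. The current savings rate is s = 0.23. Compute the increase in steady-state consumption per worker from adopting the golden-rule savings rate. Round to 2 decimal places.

Δc ≈ 0.05

Capital per worker breaks even when investment replaces (n + δ)·k; here n + δ = 0.088.
Current steady state (s = 0.23): k* = (0.23/0.088)^(1/0.67) ≈ 4.1952, y* = 4.1952^0.33 ≈ 1.6051, c* = (1−0.23)·1.6051 ≈ 1.2359.
At the golden rule the marginal product of capital equals n+δ: 0.33·k^(0.33−1) = 0.088. Solving, k_gold = (0.33/0.088)^(1/0.67) ≈ 7.1906.
y_gold = 7.1906^0.33 ≈ 1.9175, c_gold = y_gold − 0.088·k_gold ≈ 1.2847.
Gain: Δc = 1.2847 − 1.2359 ≈ 0.0488.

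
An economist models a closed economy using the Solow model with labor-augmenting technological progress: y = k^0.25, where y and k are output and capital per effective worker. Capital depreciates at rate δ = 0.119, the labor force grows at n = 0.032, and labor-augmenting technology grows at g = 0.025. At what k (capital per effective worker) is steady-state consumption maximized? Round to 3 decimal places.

Capital per effective worker breaks even when investment replaces (n + g + δ)·k; here n + g + δ = 0.176.
Golden rule sets MPK = n+g+δ: 0.25·k^(0.25−1) = 0.176, so k_gold = (0.25/0.176)^(1/0.75) ≈ 1.5967.

k_gold ≈ 1.597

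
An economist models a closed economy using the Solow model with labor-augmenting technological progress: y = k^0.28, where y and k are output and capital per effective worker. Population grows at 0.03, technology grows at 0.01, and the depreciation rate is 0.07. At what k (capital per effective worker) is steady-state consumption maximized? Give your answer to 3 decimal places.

k_gold ≈ 3.661

Break-even investment rate: n + g + δ = 0.03 + 0.01 + 0.07 = 0.11.
At the golden rule the marginal product of capital equals n+g+δ: 0.28·k^(0.28−1) = 0.11. Solving, k_gold = (0.28/0.11)^(1/0.72) ≈ 3.6607.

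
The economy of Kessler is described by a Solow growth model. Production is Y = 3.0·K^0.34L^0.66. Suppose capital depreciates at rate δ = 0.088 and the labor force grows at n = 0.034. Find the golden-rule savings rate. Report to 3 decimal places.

s_gold = 0.340

Capital per worker breaks even when investment replaces (n + δ)·k; here n + δ = 0.122.
At the golden rule MPK = n+δ, and in any Cobb-Douglas steady state s = (n+δ)·k/y = MPK·k/y = capital's share 0.34.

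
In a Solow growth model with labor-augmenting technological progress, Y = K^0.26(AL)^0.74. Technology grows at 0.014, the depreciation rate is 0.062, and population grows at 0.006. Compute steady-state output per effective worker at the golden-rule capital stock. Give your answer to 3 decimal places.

Break-even investment rate: n + g + δ = 0.006 + 0.014 + 0.062 = 0.082.
At the golden rule the marginal product of capital equals n+g+δ: 0.26·k^(0.26−1) = 0.082. Solving, k_gold = (0.26/0.082)^(1/0.74) ≈ 4.7560.
Output: y_gold = k_gold^0.26 = 4.7560^0.26 ≈ 1.5000.

y_gold ≈ 1.500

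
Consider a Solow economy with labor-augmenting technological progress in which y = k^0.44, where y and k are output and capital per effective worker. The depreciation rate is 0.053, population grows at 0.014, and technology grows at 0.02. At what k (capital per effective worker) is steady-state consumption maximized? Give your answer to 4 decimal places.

Break-even investment rate: n + g + δ = 0.014 + 0.02 + 0.053 = 0.087.
Maximizing c = f(k) − (n+g+δ)·k gives f'(k) = n+g+δ, i.e. 0.44·k^(0.44−1) = 0.087, so k_gold = (0.44/0.087)^(1/0.56) ≈ 18.0727.

k_gold ≈ 18.0727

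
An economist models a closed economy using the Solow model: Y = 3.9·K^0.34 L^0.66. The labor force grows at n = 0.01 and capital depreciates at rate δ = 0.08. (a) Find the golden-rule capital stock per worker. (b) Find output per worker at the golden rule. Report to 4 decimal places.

(a) k_gold ≈ 58.9051; (b) y_gold ≈ 15.5925

The effective depreciation rate is n + δ = 0.01 + 0.08 = 0.09.
Golden rule sets MPK = n+δ: 0.34·3.9·k^(0.34−1) = 0.09, so k_gold = (0.34·3.9/0.09)^(1/0.66) ≈ 58.9051.
y_gold = 3.9·58.9051^0.34 ≈ 15.5925.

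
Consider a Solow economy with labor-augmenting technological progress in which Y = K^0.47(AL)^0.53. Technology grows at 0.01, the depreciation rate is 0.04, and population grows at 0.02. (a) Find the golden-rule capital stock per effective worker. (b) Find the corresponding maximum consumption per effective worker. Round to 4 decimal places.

(a) k_gold ≈ 36.3393; (b) c_gold ≈ 2.8685

Break-even investment rate: n + g + δ = 0.02 + 0.01 + 0.04 = 0.07.
Golden rule sets MPK = n+g+δ: 0.47·k^(0.47−1) = 0.07, so k_gold = (0.47/0.07)^(1/0.53) ≈ 36.3393.
y_gold = 36.3393^0.47 ≈ 5.4122; c_gold = y_gold − 0.07·k_gold ≈ 2.8685.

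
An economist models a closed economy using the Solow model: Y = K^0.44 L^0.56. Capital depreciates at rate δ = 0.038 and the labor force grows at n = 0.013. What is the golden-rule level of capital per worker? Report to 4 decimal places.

k_gold ≈ 46.9050

Capital per worker breaks even when investment replaces (n + δ)·k; here n + δ = 0.051.
Golden rule sets MPK = n+δ: 0.44·k^(0.44−1) = 0.051, so k_gold = (0.44/0.051)^(1/0.56) ≈ 46.9050.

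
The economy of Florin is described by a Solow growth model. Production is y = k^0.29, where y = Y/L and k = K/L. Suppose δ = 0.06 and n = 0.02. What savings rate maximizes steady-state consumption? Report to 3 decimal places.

Capital per worker breaks even when investment replaces (n + δ)·k; here n + δ = 0.08.
At the golden rule MPK = n+δ, and in any Cobb-Douglas steady state s = (n+δ)·k/y = MPK·k/y = capital's share 0.29.

s_gold = 0.290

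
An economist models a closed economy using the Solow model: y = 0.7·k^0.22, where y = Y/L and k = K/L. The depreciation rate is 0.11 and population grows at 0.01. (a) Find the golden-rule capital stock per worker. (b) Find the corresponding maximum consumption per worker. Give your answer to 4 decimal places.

(a) k_gold ≈ 1.3769; (b) c_gold ≈ 0.5858

Break-even investment rate: n + δ = 0.01 + 0.11 = 0.12.
Maximizing c = f(k) − (n+δ)·k gives f'(k) = n+δ, i.e. 0.22·0.7·k^(0.22−1) = 0.12, so k_gold = (0.22·0.7/0.12)^(1/0.78) ≈ 1.3769.
y_gold = 0.7·1.3769^0.22 ≈ 0.7510; c_gold = y_gold − 0.12·k_gold ≈ 0.5858.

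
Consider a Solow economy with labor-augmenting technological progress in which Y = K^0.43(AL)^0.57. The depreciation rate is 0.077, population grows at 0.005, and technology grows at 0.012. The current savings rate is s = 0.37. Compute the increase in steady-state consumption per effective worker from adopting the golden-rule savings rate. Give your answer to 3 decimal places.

n + g + δ = 0.005 + 0.012 + 0.077 = 0.094.
Current steady state (s = 0.37): k* = (0.37/0.094)^(1/0.57) ≈ 11.0660, y* = 11.0660^0.43 ≈ 2.8114, c* = (1−0.37)·2.8114 ≈ 1.7712.
Maximizing c = f(k) − (n+g+δ)·k gives f'(k) = n+g+δ, i.e. 0.43·k^(0.43−1) = 0.094, so k_gold = (0.43/0.094)^(1/0.57) ≈ 14.4043.
y_gold = 14.4043^0.43 ≈ 3.1488, c_gold = y_gold − 0.094·k_gold ≈ 1.7948.
Gain: Δc = 1.7948 − 1.7712 ≈ 0.0237.

Δc ≈ 0.024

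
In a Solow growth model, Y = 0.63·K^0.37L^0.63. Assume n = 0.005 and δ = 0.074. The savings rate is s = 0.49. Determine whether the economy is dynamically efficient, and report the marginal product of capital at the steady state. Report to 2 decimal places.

dynamically inefficient; MPK ≈ 0.06

Capital per worker breaks even when investment replaces (n + δ)·k; here n + δ = 0.079.
Steady-state k*: s·A·k^0.37 = 0.079·k gives k* = (0.49·0.63/0.079)^(1/0.63) ≈ 8.7004.
MPK = 0.37·0.63·8.7004^(-0.63) ≈ 0.0597.
MPK < n+δ = 0.079, so the economy is dynamically inefficient (over-saving).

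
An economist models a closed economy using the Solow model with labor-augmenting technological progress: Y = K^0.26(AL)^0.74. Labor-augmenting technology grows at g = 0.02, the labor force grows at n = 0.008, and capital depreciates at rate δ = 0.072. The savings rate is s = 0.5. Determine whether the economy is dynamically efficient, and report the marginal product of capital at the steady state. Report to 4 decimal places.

n + g + δ = 0.008 + 0.02 + 0.072 = 0.1.
Steady-state k*: s·k^0.26 = 0.1·k gives k* = (0.5/0.1)^(1/0.74) ≈ 8.8014.
MPK = 0.26·8.8014^(-0.74) ≈ 0.0520.
MPK < n+g+δ = 0.1, so the economy is dynamically inefficient (over-saving).

dynamically inefficient; MPK ≈ 0.0520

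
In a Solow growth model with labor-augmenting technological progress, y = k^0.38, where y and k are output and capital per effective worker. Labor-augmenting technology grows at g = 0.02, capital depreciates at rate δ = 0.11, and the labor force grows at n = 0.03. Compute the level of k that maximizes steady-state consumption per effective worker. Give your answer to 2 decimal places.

The effective depreciation rate is n + g + δ = 0.03 + 0.02 + 0.11 = 0.16.
Maximizing c = f(k) − (n+g+δ)·k gives f'(k) = n+g+δ, i.e. 0.38·k^(0.38−1) = 0.16, so k_gold = (0.38/0.16)^(1/0.62) ≈ 4.0356.

k_gold ≈ 4.04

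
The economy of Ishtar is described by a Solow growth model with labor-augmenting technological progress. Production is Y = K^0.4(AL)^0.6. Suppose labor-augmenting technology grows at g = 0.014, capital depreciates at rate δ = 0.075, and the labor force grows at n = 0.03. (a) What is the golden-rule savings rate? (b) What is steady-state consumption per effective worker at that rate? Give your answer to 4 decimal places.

n + g + δ = 0.03 + 0.014 + 0.075 = 0.119.
For Cobb-Douglas, s_gold equals capital's share: s_gold = 0.4.
At the golden rule the marginal product of capital equals n+g+δ: 0.4·k^(0.4−1) = 0.119. Solving, k_gold = (0.4/0.119)^(1/0.6) ≈ 7.5426.
y_gold = 7.5426^0.4 ≈ 2.2439; c_gold = (1−0.4)·y_gold ≈ 1.3464.

(a) s_gold = 0.4000; (b) c_gold ≈ 1.3464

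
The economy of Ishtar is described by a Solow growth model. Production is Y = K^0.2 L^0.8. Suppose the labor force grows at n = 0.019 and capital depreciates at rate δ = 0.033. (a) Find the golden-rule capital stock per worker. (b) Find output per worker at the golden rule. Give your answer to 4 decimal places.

(a) k_gold ≈ 5.3862; (b) y_gold ≈ 1.4004

Break-even investment rate: n + δ = 0.019 + 0.033 = 0.052.
Golden rule sets MPK = n+δ: 0.2·k^(0.2−1) = 0.052, so k_gold = (0.2/0.052)^(1/0.8) ≈ 5.3862.
y_gold = 5.3862^0.2 ≈ 1.4004.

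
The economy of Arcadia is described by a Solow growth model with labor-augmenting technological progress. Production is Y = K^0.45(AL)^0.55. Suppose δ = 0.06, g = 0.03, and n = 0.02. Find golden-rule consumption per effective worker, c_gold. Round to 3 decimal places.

Break-even investment rate: n + g + δ = 0.02 + 0.03 + 0.06 = 0.11.
Golden rule sets MPK = n+g+δ: 0.45·k^(0.45−1) = 0.11, so k_gold = (0.45/0.11)^(1/0.55) ≈ 12.9539.
y_gold = 12.9539^0.45 ≈ 3.1665.
c_gold = y_gold − (n+g+δ)·k_gold = 3.1665 − 0.11·12.9539 ≈ 1.7416.

c_gold ≈ 1.742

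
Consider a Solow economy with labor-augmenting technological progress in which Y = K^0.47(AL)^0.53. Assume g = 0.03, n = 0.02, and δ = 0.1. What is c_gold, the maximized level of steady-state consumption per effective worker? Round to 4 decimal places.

Capital per effective worker breaks even when investment replaces (n + g + δ)·k; here n + g + δ = 0.15.
Maximizing c = f(k) − (n+g+δ)·k gives f'(k) = n+g+δ, i.e. 0.47·k^(0.47−1) = 0.15, so k_gold = (0.47/0.15)^(1/0.53) ≈ 8.6270.
y_gold = 8.6270^0.47 ≈ 2.7533.
c_gold = y_gold − (n+g+δ)·k_gold = 2.7533 − 0.15·8.6270 ≈ 1.4593.

c_gold ≈ 1.4593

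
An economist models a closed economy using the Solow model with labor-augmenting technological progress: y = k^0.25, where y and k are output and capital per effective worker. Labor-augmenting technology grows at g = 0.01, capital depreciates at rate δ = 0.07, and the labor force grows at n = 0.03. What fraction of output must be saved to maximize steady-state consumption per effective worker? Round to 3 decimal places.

s_gold = 0.250

The effective depreciation rate is n + g + δ = 0.03 + 0.01 + 0.07 = 0.11.
At the golden rule MPK = n+g+δ, and in any Cobb-Douglas steady state s = (n+g+δ)·k/y = MPK·k/y = capital's share 0.25.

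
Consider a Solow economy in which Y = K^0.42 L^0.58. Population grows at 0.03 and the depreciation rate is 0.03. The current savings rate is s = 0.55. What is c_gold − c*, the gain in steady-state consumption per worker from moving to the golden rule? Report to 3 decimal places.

n + δ = 0.03 + 0.03 = 0.06.
Current steady state (s = 0.55): k* = (0.55/0.06)^(1/0.58) ≈ 45.6021, y* = 45.6021^0.42 ≈ 4.9748, c* = (1−0.55)·4.9748 ≈ 2.2387.
Setting f'(k) = n+δ gives 0.42·k^(0.42−1) = 0.06, hence k_gold = (0.42/0.06)^(1/0.58) ≈ 28.6461.
y_gold = 28.6461^0.42 ≈ 4.0923, c_gold = y_gold − 0.06·k_gold ≈ 2.3735.
Gain: Δc = 2.3735 − 2.2387 ≈ 0.1349.

Δc ≈ 0.135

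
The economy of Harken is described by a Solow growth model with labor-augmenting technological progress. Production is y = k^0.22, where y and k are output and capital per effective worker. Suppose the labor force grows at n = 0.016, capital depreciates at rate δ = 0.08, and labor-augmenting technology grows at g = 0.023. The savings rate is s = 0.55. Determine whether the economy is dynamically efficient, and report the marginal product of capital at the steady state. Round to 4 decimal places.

dynamically inefficient; MPK ≈ 0.0476

Break-even investment rate: n + g + δ = 0.016 + 0.023 + 0.08 = 0.119.
Steady-state k*: s·k^0.22 = 0.119·k gives k* = (0.55/0.119)^(1/0.78) ≈ 7.1175.
MPK = 0.22·7.1175^(-0.78) ≈ 0.0476.
MPK < n+g+δ = 0.119, so the economy is dynamically inefficient (over-saving).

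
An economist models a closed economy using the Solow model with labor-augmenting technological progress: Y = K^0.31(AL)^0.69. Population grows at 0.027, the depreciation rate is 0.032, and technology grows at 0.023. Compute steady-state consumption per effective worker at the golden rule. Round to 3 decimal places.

c_gold ≈ 1.254

Capital per effective worker breaks even when investment replaces (n + g + δ)·k; here n + g + δ = 0.082.
Golden rule sets MPK = n+g+δ: 0.31·k^(0.31−1) = 0.082, so k_gold = (0.31/0.082)^(1/0.69) ≈ 6.8711.
y_gold = 6.8711^0.31 ≈ 1.8175.
c_gold = y_gold − (n+g+δ)·k_gold = 1.8175 − 0.082·6.8711 ≈ 1.2541.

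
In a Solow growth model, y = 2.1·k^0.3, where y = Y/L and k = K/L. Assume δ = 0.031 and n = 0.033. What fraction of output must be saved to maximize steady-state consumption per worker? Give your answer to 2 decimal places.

n + δ = 0.033 + 0.031 = 0.064.
At the golden rule MPK = n+δ, and in any Cobb-Douglas steady state s = (n+δ)·k/y = MPK·k/y = capital's share 0.3.

s_gold = 0.30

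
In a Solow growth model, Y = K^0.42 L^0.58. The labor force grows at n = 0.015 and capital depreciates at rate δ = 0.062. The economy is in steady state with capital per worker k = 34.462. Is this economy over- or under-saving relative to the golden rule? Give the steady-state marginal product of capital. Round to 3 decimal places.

over-saving; MPK ≈ 0.054

Break-even investment rate: n + δ = 0.015 + 0.062 = 0.077.
MPK = 0.42·k^(0.42−1) = 0.42·34.462^(-0.58) ≈ 0.0539.
MPK < 0.077, so the economy is dynamically inefficient (over-saving).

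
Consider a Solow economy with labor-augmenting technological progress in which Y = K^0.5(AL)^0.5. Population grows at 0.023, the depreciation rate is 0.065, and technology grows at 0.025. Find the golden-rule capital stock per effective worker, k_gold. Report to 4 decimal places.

Break-even investment rate: n + g + δ = 0.023 + 0.025 + 0.065 = 0.113.
At the golden rule the marginal product of capital equals n+g+δ: 0.5·k^(0.5−1) = 0.113. Solving, k_gold = (0.5/0.113)^(1/0.5) ≈ 19.5787.

k_gold ≈ 19.5787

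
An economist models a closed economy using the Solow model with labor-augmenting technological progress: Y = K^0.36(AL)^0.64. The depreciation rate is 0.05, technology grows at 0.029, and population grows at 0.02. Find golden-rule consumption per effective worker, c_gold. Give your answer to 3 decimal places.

n + g + δ = 0.02 + 0.029 + 0.05 = 0.099.
Setting f'(k) = n+g+δ gives 0.36·k^(0.36−1) = 0.099, hence k_gold = (0.36/0.099)^(1/0.64) ≈ 7.5170.
y_gold = 7.5170^0.36 ≈ 2.0672.
c_gold = y_gold − (n+g+δ)·k_gold = 2.0672 − 0.099·7.5170 ≈ 1.3230.

c_gold ≈ 1.323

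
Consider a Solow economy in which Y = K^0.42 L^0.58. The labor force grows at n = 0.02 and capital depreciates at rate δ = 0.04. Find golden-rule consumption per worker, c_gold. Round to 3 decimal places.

c_gold ≈ 2.374

The effective depreciation rate is n + δ = 0.02 + 0.04 = 0.06.
Maximizing c = f(k) − (n+δ)·k gives f'(k) = n+δ, i.e. 0.42·k^(0.42−1) = 0.06, so k_gold = (0.42/0.06)^(1/0.58) ≈ 28.6461.
y_gold = 28.6461^0.42 ≈ 4.0923.
c_gold = y_gold − (n+δ)·k_gold = 4.0923 − 0.06·28.6461 ≈ 2.3735.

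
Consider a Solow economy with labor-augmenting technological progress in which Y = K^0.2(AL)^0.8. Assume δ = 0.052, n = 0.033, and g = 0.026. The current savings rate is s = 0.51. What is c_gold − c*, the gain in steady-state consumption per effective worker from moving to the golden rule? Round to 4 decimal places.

Δc ≈ 0.2095

Break-even investment rate: n + g + δ = 0.033 + 0.026 + 0.052 = 0.111.
Current steady state (s = 0.51): k* = (0.51/0.111)^(1/0.8) ≈ 6.7268, y* = 6.7268^0.2 ≈ 1.4641, c* = (1−0.51)·1.4641 ≈ 0.7174.
Maximizing c = f(k) − (n+g+δ)·k gives f'(k) = n+g+δ, i.e. 0.2·k^(0.2−1) = 0.111, so k_gold = (0.2/0.111)^(1/0.8) ≈ 2.0875.
y_gold = 2.0875^0.2 ≈ 1.1586, c_gold = y_gold − 0.111·k_gold ≈ 0.9269.
Gain: Δc = 0.9269 − 0.7174 ≈ 0.2095.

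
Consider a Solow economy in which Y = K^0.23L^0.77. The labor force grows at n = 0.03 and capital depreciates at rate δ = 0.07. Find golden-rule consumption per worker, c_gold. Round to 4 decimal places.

c_gold ≈ 0.9875

n + δ = 0.03 + 0.07 = 0.1.
Maximizing c = f(k) − (n+δ)·k gives f'(k) = n+δ, i.e. 0.23·k^(0.23−1) = 0.1, so k_gold = (0.23/0.1)^(1/0.77) ≈ 2.9497.
y_gold = 2.9497^0.23 ≈ 1.2825.
c_gold = y_gold − (n+δ)·k_gold = 1.2825 − 0.1·2.9497 ≈ 0.9875.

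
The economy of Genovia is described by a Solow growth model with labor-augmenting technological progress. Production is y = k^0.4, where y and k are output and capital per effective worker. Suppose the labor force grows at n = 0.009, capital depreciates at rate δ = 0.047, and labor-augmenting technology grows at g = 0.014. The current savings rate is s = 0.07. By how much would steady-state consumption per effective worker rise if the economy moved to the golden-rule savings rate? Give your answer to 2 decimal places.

Δc ≈ 0.99

Capital per effective worker breaks even when investment replaces (n + g + δ)·k; here n + g + δ = 0.07.
Current steady state (s = 0.07): k* = (0.07/0.07)^(1/0.6) ≈ 1.0000, y* = 1.0000^0.4 ≈ 1.0000, c* = (1−0.07)·1.0000 ≈ 0.9300.
Golden rule sets MPK = n+g+δ: 0.4·k^(0.4−1) = 0.07, so k_gold = (0.4/0.07)^(1/0.6) ≈ 18.2643.
y_gold = 18.2643^0.4 ≈ 3.1963, c_gold = y_gold − 0.07·k_gold ≈ 1.9178.
Gain: Δc = 1.9178 − 0.9300 ≈ 0.9878.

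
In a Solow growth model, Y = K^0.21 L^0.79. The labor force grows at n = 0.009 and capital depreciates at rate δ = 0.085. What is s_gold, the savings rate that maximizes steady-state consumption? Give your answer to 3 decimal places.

s_gold = 0.210

The effective depreciation rate is n + δ = 0.009 + 0.085 = 0.094.
At the golden rule MPK = n+δ, and in any Cobb-Douglas steady state s = (n+δ)·k/y = MPK·k/y = capital's share 0.21.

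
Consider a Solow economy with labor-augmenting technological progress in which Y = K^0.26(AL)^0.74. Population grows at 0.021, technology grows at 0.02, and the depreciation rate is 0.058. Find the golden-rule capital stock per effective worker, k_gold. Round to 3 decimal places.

k_gold ≈ 3.687

Capital per effective worker breaks even when investment replaces (n + g + δ)·k; here n + g + δ = 0.099.
Maximizing c = f(k) − (n+g+δ)·k gives f'(k) = n+g+δ, i.e. 0.26·k^(0.26−1) = 0.099, so k_gold = (0.26/0.099)^(1/0.74) ≈ 3.6870.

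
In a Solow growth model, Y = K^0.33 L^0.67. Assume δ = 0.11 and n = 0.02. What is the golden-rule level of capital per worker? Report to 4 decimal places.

k_gold ≈ 4.0164

Capital per worker breaks even when investment replaces (n + δ)·k; here n + δ = 0.13.
Setting f'(k) = n+δ gives 0.33·k^(0.33−1) = 0.13, hence k_gold = (0.33/0.13)^(1/0.67) ≈ 4.0164.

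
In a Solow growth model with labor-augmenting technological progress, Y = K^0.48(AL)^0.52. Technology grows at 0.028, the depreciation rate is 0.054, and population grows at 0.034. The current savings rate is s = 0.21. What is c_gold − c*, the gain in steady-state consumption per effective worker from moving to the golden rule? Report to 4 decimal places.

Capital per effective worker breaks even when investment replaces (n + g + δ)·k; here n + g + δ = 0.116.
Current steady state (s = 0.21): k* = (0.21/0.116)^(1/0.52) ≈ 3.1311, y* = 3.1311^0.48 ≈ 1.7296, c* = (1−0.21)·1.7296 ≈ 1.3663.
At the golden rule the marginal product of capital equals n+g+δ: 0.48·k^(0.48−1) = 0.116. Solving, k_gold = (0.48/0.116)^(1/0.52) ≈ 15.3505.
y_gold = 15.3505^0.48 ≈ 3.7097, c_gold = y_gold − 0.116·k_gold ≈ 1.9290.
Gain: Δc = 1.9290 − 1.3663 ≈ 0.5627.

Δc ≈ 0.5627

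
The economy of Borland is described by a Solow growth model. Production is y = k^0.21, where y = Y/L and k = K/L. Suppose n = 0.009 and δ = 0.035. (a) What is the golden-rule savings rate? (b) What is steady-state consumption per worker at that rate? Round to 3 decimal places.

(a) s_gold = 0.210; (b) c_gold ≈ 1.197

Capital per worker breaks even when investment replaces (n + δ)·k; here n + δ = 0.044.
For Cobb-Douglas, s_gold equals capital's share: s_gold = 0.21.
Maximizing c = f(k) − (n+δ)·k gives f'(k) = n+δ, i.e. 0.21·k^(0.21−1) = 0.044, so k_gold = (0.21/0.044)^(1/0.79) ≈ 7.2310.
y_gold = 7.2310^0.21 ≈ 1.5151; c_gold = (1−0.21)·y_gold ≈ 1.1969.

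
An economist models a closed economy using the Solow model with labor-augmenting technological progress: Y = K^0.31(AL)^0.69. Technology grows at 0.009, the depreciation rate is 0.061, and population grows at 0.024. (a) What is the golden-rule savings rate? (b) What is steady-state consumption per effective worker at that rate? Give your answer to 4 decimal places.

(a) s_gold = 0.3100; (b) c_gold ≈ 1.1794

n + g + δ = 0.024 + 0.009 + 0.061 = 0.094.
For Cobb-Douglas, s_gold equals capital's share: s_gold = 0.31.
Maximizing c = f(k) − (n+g+δ)·k gives f'(k) = n+g+δ, i.e. 0.31·k^(0.31−1) = 0.094, so k_gold = (0.31/0.094)^(1/0.69) ≈ 5.6372.
y_gold = 5.6372^0.31 ≈ 1.7093; c_gold = (1−0.31)·y_gold ≈ 1.1794.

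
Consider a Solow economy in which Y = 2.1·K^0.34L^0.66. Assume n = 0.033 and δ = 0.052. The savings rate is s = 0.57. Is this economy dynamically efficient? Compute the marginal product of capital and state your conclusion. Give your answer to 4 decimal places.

Break-even investment rate: n + δ = 0.033 + 0.052 = 0.085.
Steady-state k*: s·A·k^0.34 = 0.085·k gives k* = (0.57·2.1/0.085)^(1/0.66) ≈ 55.0069.
MPK = 0.34·2.1·55.0069^(-0.66) ≈ 0.0507.
MPK < n+δ = 0.085, so the economy is dynamically inefficient (over-saving).

dynamically inefficient; MPK ≈ 0.0507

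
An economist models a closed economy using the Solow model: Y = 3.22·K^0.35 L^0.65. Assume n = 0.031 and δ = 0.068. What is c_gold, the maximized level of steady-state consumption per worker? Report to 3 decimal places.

c_gold ≈ 7.754

Capital per worker breaks even when investment replaces (n + δ)·k; here n + δ = 0.099.
Maximizing c = f(k) − (n+δ)·k gives f'(k) = n+δ, i.e. 0.35·3.22·k^(0.35−1) = 0.099, so k_gold = (0.35·3.22/0.099)^(1/0.65) ≈ 42.1754.
y_gold = 3.22·42.1754^0.35 ≈ 11.9296.
c_gold = y_gold − (n+δ)·k_gold = 11.9296 − 0.099·42.1754 ≈ 7.7543.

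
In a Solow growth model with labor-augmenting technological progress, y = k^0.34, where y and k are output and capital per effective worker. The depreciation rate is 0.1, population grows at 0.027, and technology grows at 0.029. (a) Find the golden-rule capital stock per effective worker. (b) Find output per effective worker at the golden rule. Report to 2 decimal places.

(a) k_gold ≈ 3.26; (b) y_gold ≈ 1.49

Capital per effective worker breaks even when investment replaces (n + g + δ)·k; here n + g + δ = 0.156.
At the golden rule the marginal product of capital equals n+g+δ: 0.34·k^(0.34−1) = 0.156. Solving, k_gold = (0.34/0.156)^(1/0.66) ≈ 3.2558.
y_gold = 3.2558^0.34 ≈ 1.4938.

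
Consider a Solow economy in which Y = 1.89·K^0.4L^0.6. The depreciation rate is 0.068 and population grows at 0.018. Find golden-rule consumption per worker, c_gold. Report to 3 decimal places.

c_gold ≈ 4.830

Break-even investment rate: n + δ = 0.018 + 0.068 = 0.086.
At the golden rule the marginal product of capital equals n+δ: 0.4·1.89·k^(0.4−1) = 0.086. Solving, k_gold = (0.4·1.89/0.086)^(1/0.6) ≈ 37.4431.
y_gold = 1.89·37.4431^0.4 ≈ 8.0503.
c_gold = y_gold − (n+δ)·k_gold = 8.0503 − 0.086·37.4431 ≈ 4.8302.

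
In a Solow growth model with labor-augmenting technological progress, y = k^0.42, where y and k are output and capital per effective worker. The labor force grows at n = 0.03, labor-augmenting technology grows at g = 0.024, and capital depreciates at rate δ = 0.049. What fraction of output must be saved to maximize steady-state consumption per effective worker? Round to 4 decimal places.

s_gold = 0.4200

Break-even investment rate: n + g + δ = 0.03 + 0.024 + 0.049 = 0.103.
At the golden rule MPK = n+g+δ, and in any Cobb-Douglas steady state s = (n+g+δ)·k/y = MPK·k/y = capital's share 0.42.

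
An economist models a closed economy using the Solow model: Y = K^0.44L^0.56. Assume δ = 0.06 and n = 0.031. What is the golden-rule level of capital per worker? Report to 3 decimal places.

n + δ = 0.031 + 0.06 = 0.091.
At the golden rule the marginal product of capital equals n+δ: 0.44·k^(0.44−1) = 0.091. Solving, k_gold = (0.44/0.091)^(1/0.56) ≈ 16.6787.

k_gold ≈ 16.679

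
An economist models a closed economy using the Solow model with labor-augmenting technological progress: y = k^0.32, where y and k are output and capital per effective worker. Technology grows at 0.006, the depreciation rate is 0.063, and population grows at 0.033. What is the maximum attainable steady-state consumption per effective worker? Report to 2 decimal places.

c_gold ≈ 1.16

The effective depreciation rate is n + g + δ = 0.033 + 0.006 + 0.063 = 0.102.
Setting f'(k) = n+g+δ gives 0.32·k^(0.32−1) = 0.102, hence k_gold = (0.32/0.102)^(1/0.68) ≈ 5.3730.
y_gold = 5.3730^0.32 ≈ 1.7127.
c_gold = y_gold − (n+g+δ)·k_gold = 1.7127 − 0.102·5.3730 ≈ 1.1646.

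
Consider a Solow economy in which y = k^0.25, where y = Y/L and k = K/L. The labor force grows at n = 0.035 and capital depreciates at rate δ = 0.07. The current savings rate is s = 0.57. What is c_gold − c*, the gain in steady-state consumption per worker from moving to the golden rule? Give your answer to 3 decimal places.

Δc ≈ 0.246

The effective depreciation rate is n + δ = 0.035 + 0.07 = 0.105.
Current steady state (s = 0.57): k* = (0.57/0.105)^(1/0.75) ≈ 9.5407, y* = 9.5407^0.25 ≈ 1.7575, c* = (1−0.57)·1.7575 ≈ 0.7557.
Golden rule sets MPK = n+δ: 0.25·k^(0.25−1) = 0.105, so k_gold = (0.25/0.105)^(1/0.75) ≈ 3.1793.
y_gold = 3.1793^0.25 ≈ 1.3353, c_gold = y_gold − 0.105·k_gold ≈ 1.0015.
Gain: Δc = 1.0015 − 0.7557 ≈ 0.2458.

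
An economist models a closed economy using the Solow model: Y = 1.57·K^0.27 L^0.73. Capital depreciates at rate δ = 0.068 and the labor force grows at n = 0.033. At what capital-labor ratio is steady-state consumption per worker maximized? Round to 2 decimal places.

k_gold ≈ 7.13

Capital per worker breaks even when investment replaces (n + δ)·k; here n + δ = 0.101.
At the golden rule the marginal product of capital equals n+δ: 0.27·1.57·k^(0.27−1) = 0.101. Solving, k_gold = (0.27·1.57/0.101)^(1/0.73) ≈ 7.1342.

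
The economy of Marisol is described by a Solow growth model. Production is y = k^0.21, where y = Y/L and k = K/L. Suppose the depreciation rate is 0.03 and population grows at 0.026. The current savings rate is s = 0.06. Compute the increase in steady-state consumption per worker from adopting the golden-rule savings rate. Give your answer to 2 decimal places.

Δc ≈ 0.17

Break-even investment rate: n + δ = 0.026 + 0.03 = 0.056.
Current steady state (s = 0.06): k* = (0.06/0.056)^(1/0.79) ≈ 1.0913, y* = 1.0913^0.21 ≈ 1.0185, c* = (1−0.06)·1.0185 ≈ 0.9574.
At the golden rule the marginal product of capital equals n+δ: 0.21·k^(0.21−1) = 0.056. Solving, k_gold = (0.21/0.056)^(1/0.79) ≈ 5.3287.
y_gold = 5.3287^0.21 ≈ 1.4210, c_gold = y_gold − 0.056·k_gold ≈ 1.1226.
Gain: Δc = 1.1226 − 0.9574 ≈ 0.1652.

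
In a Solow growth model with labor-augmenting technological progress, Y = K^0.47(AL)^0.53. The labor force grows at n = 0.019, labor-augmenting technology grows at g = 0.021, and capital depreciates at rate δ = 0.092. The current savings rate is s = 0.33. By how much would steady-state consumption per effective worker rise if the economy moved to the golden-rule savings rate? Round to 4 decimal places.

n + g + δ = 0.019 + 0.021 + 0.092 = 0.132.
Current steady state (s = 0.33): k* = (0.33/0.132)^(1/0.53) ≈ 5.6342, y* = 5.6342^0.47 ≈ 2.2537, c* = (1−0.33)·2.2537 ≈ 1.5100.
Golden rule sets MPK = n+g+δ: 0.47·k^(0.47−1) = 0.132, so k_gold = (0.47/0.132)^(1/0.53) ≈ 10.9802.
y_gold = 10.9802^0.47 ≈ 3.0838, c_gold = y_gold − 0.132·k_gold ≈ 1.6344.
Gain: Δc = 1.6344 − 1.5100 ≈ 0.1245.

Δc ≈ 0.1245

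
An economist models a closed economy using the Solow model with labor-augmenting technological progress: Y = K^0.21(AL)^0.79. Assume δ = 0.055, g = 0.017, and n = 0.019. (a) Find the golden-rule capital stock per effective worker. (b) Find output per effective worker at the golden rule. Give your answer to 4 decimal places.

(a) k_gold ≈ 2.8822; (b) y_gold ≈ 1.2489

The effective depreciation rate is n + g + δ = 0.019 + 0.017 + 0.055 = 0.091.
Setting f'(k) = n+g+δ gives 0.21·k^(0.21−1) = 0.091, hence k_gold = (0.21/0.091)^(1/0.79) ≈ 2.8822.
y_gold = 2.8822^0.21 ≈ 1.2489.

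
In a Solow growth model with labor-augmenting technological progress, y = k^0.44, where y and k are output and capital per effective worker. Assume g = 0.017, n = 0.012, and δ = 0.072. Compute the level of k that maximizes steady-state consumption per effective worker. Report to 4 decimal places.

k_gold ≈ 13.8454

Break-even investment rate: n + g + δ = 0.012 + 0.017 + 0.072 = 0.101.
Maximizing c = f(k) − (n+g+δ)·k gives f'(k) = n+g+δ, i.e. 0.44·k^(0.44−1) = 0.101, so k_gold = (0.44/0.101)^(1/0.56) ≈ 13.8454.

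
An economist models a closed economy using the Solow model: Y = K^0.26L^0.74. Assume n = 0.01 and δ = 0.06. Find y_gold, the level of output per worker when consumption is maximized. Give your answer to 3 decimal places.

y_gold ≈ 1.586

Break-even investment rate: n + δ = 0.01 + 0.06 = 0.07.
Setting f'(k) = n+δ gives 0.26·k^(0.26−1) = 0.07, hence k_gold = (0.26/0.07)^(1/0.74) ≈ 5.8898.
Output: y_gold = k_gold^0.26 = 5.8898^0.26 ≈ 1.5857.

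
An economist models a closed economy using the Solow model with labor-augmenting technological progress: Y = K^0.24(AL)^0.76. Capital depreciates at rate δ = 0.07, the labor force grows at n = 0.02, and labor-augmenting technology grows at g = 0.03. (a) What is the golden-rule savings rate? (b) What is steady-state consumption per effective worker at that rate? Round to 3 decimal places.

Capital per effective worker breaks even when investment replaces (n + g + δ)·k; here n + g + δ = 0.12.
For Cobb-Douglas, s_gold equals capital's share: s_gold = 0.24.
Maximizing c = f(k) − (n+g+δ)·k gives f'(k) = n+g+δ, i.e. 0.24·k^(0.24−1) = 0.12, so k_gold = (0.24/0.12)^(1/0.76) ≈ 2.4894.
y_gold = 2.4894^0.24 ≈ 1.2447; c_gold = (1−0.24)·y_gold ≈ 0.9460.

(a) s_gold = 0.240; (b) c_gold ≈ 0.946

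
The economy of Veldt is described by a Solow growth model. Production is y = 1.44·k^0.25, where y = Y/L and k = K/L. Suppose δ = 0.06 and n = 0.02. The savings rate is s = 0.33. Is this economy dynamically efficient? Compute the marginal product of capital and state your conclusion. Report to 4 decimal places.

dynamically inefficient; MPK ≈ 0.0606

The effective depreciation rate is n + δ = 0.02 + 0.06 = 0.08.
Steady-state k*: s·A·k^0.25 = 0.08·k gives k* = (0.33·1.44/0.08)^(1/0.75) ≈ 10.7576.
MPK = 0.25·1.44·10.7576^(-0.75) ≈ 0.0606.
MPK < n+δ = 0.08, so the economy is dynamically inefficient (over-saving).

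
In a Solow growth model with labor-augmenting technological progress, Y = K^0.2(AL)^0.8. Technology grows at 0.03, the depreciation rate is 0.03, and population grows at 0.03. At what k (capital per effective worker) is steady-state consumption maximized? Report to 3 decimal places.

n + g + δ = 0.03 + 0.03 + 0.03 = 0.09.
Setting f'(k) = n+g+δ gives 0.2·k^(0.2−1) = 0.09, hence k_gold = (0.2/0.09)^(1/0.8) ≈ 2.7132.

k_gold ≈ 2.713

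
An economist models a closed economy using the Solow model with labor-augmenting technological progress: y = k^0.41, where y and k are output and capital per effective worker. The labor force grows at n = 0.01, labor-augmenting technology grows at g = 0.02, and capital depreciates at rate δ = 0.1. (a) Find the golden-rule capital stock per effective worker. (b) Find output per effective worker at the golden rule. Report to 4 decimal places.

(a) k_gold ≈ 7.0064; (b) y_gold ≈ 2.2215

Break-even investment rate: n + g + δ = 0.01 + 0.02 + 0.1 = 0.13.
At the golden rule the marginal product of capital equals n+g+δ: 0.41·k^(0.41−1) = 0.13. Solving, k_gold = (0.41/0.13)^(1/0.59) ≈ 7.0064.
y_gold = 7.0064^0.41 ≈ 2.2215.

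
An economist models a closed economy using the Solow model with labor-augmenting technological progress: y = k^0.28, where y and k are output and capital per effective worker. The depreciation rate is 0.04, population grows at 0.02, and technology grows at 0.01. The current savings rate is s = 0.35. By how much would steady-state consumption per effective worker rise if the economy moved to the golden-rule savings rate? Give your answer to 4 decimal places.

Δc ≈ 0.0190

Break-even investment rate: n + g + δ = 0.02 + 0.01 + 0.04 = 0.07.
Current steady state (s = 0.35): k* = (0.35/0.07)^(1/0.72) ≈ 9.3496, y* = 9.3496^0.28 ≈ 1.8699, c* = (1−0.35)·1.8699 ≈ 1.2154.
Maximizing c = f(k) − (n+g+δ)·k gives f'(k) = n+g+δ, i.e. 0.28·k^(0.28−1) = 0.07, so k_gold = (0.28/0.07)^(1/0.72) ≈ 6.8580.
y_gold = 6.8580^0.28 ≈ 1.7145, c_gold = y_gold − 0.07·k_gold ≈ 1.2344.
Gain: Δc = 1.2344 − 1.2154 ≈ 0.0190.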